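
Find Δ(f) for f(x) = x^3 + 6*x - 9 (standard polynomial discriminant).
Δ = -3051

For a depressed cubic x^3 + p x + q the discriminant is Δ = -4 p^3 - 27 q^2 = -4*(6)^3 - 27*(-9)^2 = -864 - 2187 = -3051.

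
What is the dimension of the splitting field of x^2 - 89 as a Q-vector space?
[K:Q] = 2

The polynomial x^2 - 89 is irreducible over Q since 89 is not a perfect square. Its splitting field is Q(sqrt(89)), which has degree 2 over Q.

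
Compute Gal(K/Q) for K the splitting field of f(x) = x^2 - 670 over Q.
Gal(K/Q) = Z/2Z (cyclic of order 2)

x^2 - 670 is irreducible over Q since 670 is not a rational square. The splitting field Q(sqrt(670)) has degree 2 over Q, and its unique nontrivial automorphism is sqrt(670) ↦ -sqrt(670). Hence Gal(Q(sqrt(670))/Q) = Z/2Z.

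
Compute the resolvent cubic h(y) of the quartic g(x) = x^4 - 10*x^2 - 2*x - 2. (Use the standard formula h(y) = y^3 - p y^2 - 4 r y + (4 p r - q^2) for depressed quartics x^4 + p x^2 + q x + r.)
h(y) = y^3 + 10*y^2 + 8*y + 76

Identify coefficients: p = -10, q = -2, r = -2.
Plug into h(y) = y^3 - p y^2 - 4 r y + (4 p r - q^2):
  h(y) = y^3 - (-10) y^2 - 4*(-2) y + (4*(-10)*(-2) - (-2)^2)
       = y^3 + (10) y^2 + (8) y + (76).
Simplifying: h(y) = y^3 + 10*y^2 + 8*y + 76.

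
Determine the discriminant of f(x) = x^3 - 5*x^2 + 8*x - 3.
Δ = -31

For x^3 + a x^2 + b x + c the discriminant is Δ = 18 a b c - 4 a^3 c + a^2 b^2 - 4 b^3 - 27 c^2.
Plug a = -5, b = 8, c = -3:
  18*(-5)*(8)*(-3) - 4*(-5)^3*(-3) + (-5)^2*(8)^2 - 4*(8)^3 - 27*(-3)^2
  = 2160 + (-1500) + 1600 + (-2048) + (-243)
  = -31.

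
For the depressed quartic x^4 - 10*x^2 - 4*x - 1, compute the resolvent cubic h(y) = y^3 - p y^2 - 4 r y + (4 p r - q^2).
h(y) = y^3 + 10*y^2 + 4*y + 24

Identify coefficients: p = -10, q = -4, r = -1.
Plug into h(y) = y^3 - p y^2 - 4 r y + (4 p r - q^2):
  h(y) = y^3 - (-10) y^2 - 4*(-1) y + (4*(-10)*(-1) - (-4)^2)
       = y^3 + (10) y^2 + (4) y + (24).
Simplifying: h(y) = y^3 + 10*y^2 + 4*y + 24.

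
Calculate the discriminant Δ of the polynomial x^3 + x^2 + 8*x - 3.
Δ = -2647

For x^3 + a x^2 + b x + c the discriminant is Δ = 18 a b c - 4 a^3 c + a^2 b^2 - 4 b^3 - 27 c^2.
Plug a = 1, b = 8, c = -3:
  18*(1)*(8)*(-3) - 4*(1)^3*(-3) + (1)^2*(8)^2 - 4*(8)^3 - 27*(-3)^2
  = -432 + (12) + 64 + (-2048) + (-243)
  = -2647.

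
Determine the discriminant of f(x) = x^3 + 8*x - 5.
Δ = -2723

For a depressed cubic x^3 + p x + q the discriminant is Δ = -4 p^3 - 27 q^2 = -4*(8)^3 - 27*(-5)^2 = -2048 - 675 = -2723.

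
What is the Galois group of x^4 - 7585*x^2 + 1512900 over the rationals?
Gal(K/Q) = Z/2Z (cyclic of order 2)

f factors as (x^2 - 205)(x^2 - 7380), so the splitting field is K = Q(sqrt(205), sqrt(7380)). The squarefree part of 205 is 205 and the squarefree part of 7380 is also 205, so sqrt(205) and sqrt(7380) are both rational multiples of sqrt(205). Hence Q(sqrt(205)) = Q(sqrt(7380)) = Q(sqrt(205)), and the splitting field collapses to a single degree-2 extension with Galois group Z/2Z.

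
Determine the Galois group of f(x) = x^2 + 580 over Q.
Gal(K/Q) = Z/2Z (cyclic of order 2)

x^2 + 580 is irreducible over Q since -580 is not a rational square. The splitting field Q(sqrt(-580)) has degree 2 over Q, and its unique nontrivial automorphism is sqrt(-580) ↦ -sqrt(-580). Hence Gal(Q(sqrt(-580))/Q) = Z/2Z.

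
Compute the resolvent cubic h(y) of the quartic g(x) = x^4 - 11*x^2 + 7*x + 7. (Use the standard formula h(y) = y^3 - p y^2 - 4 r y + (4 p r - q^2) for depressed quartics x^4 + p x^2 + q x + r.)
h(y) = y^3 + 11*y^2 - 28*y - 357

Identify coefficients: p = -11, q = 7, r = 7.
Plug into h(y) = y^3 - p y^2 - 4 r y + (4 p r - q^2):
  h(y) = y^3 - (-11) y^2 - 4*(7) y + (4*(-11)*(7) - (7)^2)
       = y^3 + (11) y^2 + (-28) y + (-357).
Simplifying: h(y) = y^3 + 11*y^2 - 28*y - 357.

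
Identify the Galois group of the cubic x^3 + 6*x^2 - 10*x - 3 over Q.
Gal(K/Q) = S_3 (symmetric group of order 6)

Compute the discriminant of x^3 + (6)*x^2 + (-10)*x + (-3): Δ = 13189. Since Δ is not a rational square, the Galois group is not contained in A_3; it must be the full S_3 (irreducibility of the cubic rules out anything smaller).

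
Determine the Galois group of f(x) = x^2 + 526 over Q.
Gal(K/Q) = Z/2Z (cyclic of order 2)

x^2 + 526 is irreducible over Q since -526 is not a rational square. The splitting field Q(sqrt(-526)) has degree 2 over Q, and its unique nontrivial automorphism is sqrt(-526) ↦ -sqrt(-526). Hence Gal(Q(sqrt(-526))/Q) = Z/2Z.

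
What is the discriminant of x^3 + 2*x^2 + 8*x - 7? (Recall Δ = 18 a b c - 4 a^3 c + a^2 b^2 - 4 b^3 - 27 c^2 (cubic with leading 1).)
Δ = -4907

For x^3 + a x^2 + b x + c the discriminant is Δ = 18 a b c - 4 a^3 c + a^2 b^2 - 4 b^3 - 27 c^2.
Plug a = 2, b = 8, c = -7:
  18*(2)*(8)*(-7) - 4*(2)^3*(-7) + (2)^2*(8)^2 - 4*(8)^3 - 27*(-7)^2
  = -2016 + (224) + 256 + (-2048) + (-1323)
  = -4907.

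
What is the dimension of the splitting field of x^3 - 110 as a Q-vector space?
[K:Q] = 6

x^3 - 110 has one real root r = 110^(1/3) and two complex roots r*zeta_3, r*zeta_3^2 where zeta_3 = e^(2*pi*i/3). The splitting field is Q(r, zeta_3). [Q(r):Q] = 3 and [Q(zeta_3):Q] = 2 with gcd = 1, so [Q(r, zeta_3):Q] = 3 * 2 = 6.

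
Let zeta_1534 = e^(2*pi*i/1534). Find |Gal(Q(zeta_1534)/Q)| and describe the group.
|Gal(Q(zeta_1534)/Q)| = phi(1534) = 696; group ≅ (Z/1534Z)^* ≅ Z/12Z × Z/58Z

The n-th cyclotomic polynomial Φ_1534(x) is the minimal polynomial of zeta_1534 over Q and has degree phi(1534) = 696. So Q(zeta_1534) is a degree-696 Galois extension with Galois group (Z/1534Z)^*. By CRT, (Z/1534Z)^* ≅ (Z/2Z)^* × (Z/13Z)^* × (Z/59Z)^*. Each prime-power unit group is (Z/2Z)^* ≅ trivial group (order 1); (Z/13Z)^* ≅ Z/12Z; (Z/59Z)^* ≅ Z/58Z. Hence Gal(Q(zeta_1534)/Q) ≅ Z/12Z × Z/58Z.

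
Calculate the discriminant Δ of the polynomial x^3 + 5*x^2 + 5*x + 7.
Δ = -1548

For x^3 + a x^2 + b x + c the discriminant is Δ = 18 a b c - 4 a^3 c + a^2 b^2 - 4 b^3 - 27 c^2.
Plug a = 5, b = 5, c = 7:
  18*(5)*(5)*(7) - 4*(5)^3*(7) + (5)^2*(5)^2 - 4*(5)^3 - 27*(7)^2
  = 3150 + (-3500) + 625 + (-500) + (-1323)
  = -1548.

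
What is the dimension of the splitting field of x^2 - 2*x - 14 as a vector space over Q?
[K:Q] = 2

The discriminant of x^2 + (-2)*x + (-14) is b^2 - 4c = 4 - (-56) = 60. Since 60 is not a perfect square in Q, the polynomial is irreducible over Q. Its two roots generate a degree-2 extension, so [K:Q] = 2.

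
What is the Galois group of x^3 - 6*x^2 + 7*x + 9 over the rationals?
Gal(K/Q) = S_3 (symmetric group of order 6)

Compute the discriminant of x^3 + (-6)*x^2 + (7)*x + (9): Δ = -823. Since Δ is not a rational square, the Galois group is not contained in A_3; it must be the full S_3 (irreducibility of the cubic rules out anything smaller).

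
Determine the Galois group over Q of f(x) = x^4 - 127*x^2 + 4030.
Gal(K/Q) = V_4 (Klein four-group, Z/2Z × Z/2Z)

f factors as (x^2 - 65)(x^2 - 62), so the splitting field is K = Q(sqrt(65), sqrt(62)). The elements 65, 62, 4030 are all non-squares in Q, so sqrt(65) and sqrt(62) generate independent quadratic extensions. Thus [K:Q] = 4 and Gal(K/Q) is generated by the two order-2 automorphisms sqrt(65) ↦ -sqrt(65) and sqrt(62) ↦ -sqrt(62), giving V_4.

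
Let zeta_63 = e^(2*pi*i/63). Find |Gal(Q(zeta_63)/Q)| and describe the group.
|Gal(Q(zeta_63)/Q)| = phi(63) = 36; group ≅ (Z/63Z)^* ≅ Z/6Z × Z/6Z

The n-th cyclotomic polynomial Φ_63(x) is the minimal polynomial of zeta_63 over Q and has degree phi(63) = 36. So Q(zeta_63) is a degree-36 Galois extension with Galois group (Z/63Z)^*. By CRT, (Z/63Z)^* ≅ (Z/9Z)^* × (Z/7Z)^*. Each prime-power unit group is (Z/9Z)^* ≅ Z/6Z; (Z/7Z)^* ≅ Z/6Z. Hence Gal(Q(zeta_63)/Q) ≅ Z/6Z × Z/6Z.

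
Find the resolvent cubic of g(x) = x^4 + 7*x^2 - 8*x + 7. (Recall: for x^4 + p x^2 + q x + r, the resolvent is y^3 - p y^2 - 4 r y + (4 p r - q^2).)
h(y) = y^3 - 7*y^2 - 28*y + 132

Identify coefficients: p = 7, q = -8, r = 7.
Plug into h(y) = y^3 - p y^2 - 4 r y + (4 p r - q^2):
  h(y) = y^3 - (7) y^2 - 4*(7) y + (4*(7)*(7) - (-8)^2)
       = y^3 + (-7) y^2 + (-28) y + (132).
Simplifying: h(y) = y^3 - 7*y^2 - 28*y + 132.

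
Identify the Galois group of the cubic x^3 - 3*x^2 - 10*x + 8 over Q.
Gal(K/Q) = S_3 (symmetric group of order 6)

Compute the discriminant of x^3 + (-3)*x^2 + (-10)*x + (8): Δ = 8356. Since Δ is not a rational square, the Galois group is not contained in A_3; it must be the full S_3 (irreducibility of the cubic rules out anything smaller).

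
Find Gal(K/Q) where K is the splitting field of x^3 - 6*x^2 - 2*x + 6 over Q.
Gal(K/Q) = S_3 (symmetric group of order 6)

Compute the discriminant of x^3 + (-6)*x^2 + (-2)*x + (6): Δ = 5684. Since Δ is not a rational square, the Galois group is not contained in A_3; it must be the full S_3 (irreducibility of the cubic rules out anything smaller).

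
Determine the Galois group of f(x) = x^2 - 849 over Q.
Gal(K/Q) = Z/2Z (cyclic of order 2)

x^2 - 849 is irreducible over Q since 849 is not a rational square. The splitting field Q(sqrt(849)) has degree 2 over Q, and its unique nontrivial automorphism is sqrt(849) ↦ -sqrt(849). Hence Gal(Q(sqrt(849))/Q) = Z/2Z.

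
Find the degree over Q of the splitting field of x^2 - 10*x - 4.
[K:Q] = 2

The discriminant of x^2 + (-10)*x + (-4) is b^2 - 4c = 100 - (-16) = 116. Since 116 is not a perfect square in Q, the polynomial is irreducible over Q. Its two roots generate a degree-2 extension, so [K:Q] = 2.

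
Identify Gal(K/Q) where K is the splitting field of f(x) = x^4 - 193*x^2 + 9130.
Gal(K/Q) = V_4 (Klein four-group, Z/2Z × Z/2Z)

f factors as (x^2 - 83)(x^2 - 110), so the splitting field is K = Q(sqrt(83), sqrt(110)). The elements 83, 110, 9130 are all non-squares in Q, so sqrt(83) and sqrt(110) generate independent quadratic extensions. Thus [K:Q] = 4 and Gal(K/Q) is generated by the two order-2 automorphisms sqrt(83) ↦ -sqrt(83) and sqrt(110) ↦ -sqrt(110), giving V_4.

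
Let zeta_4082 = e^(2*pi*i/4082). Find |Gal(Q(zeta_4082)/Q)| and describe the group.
|Gal(Q(zeta_4082)/Q)| = phi(4082) = 1872; group ≅ (Z/4082Z)^* ≅ Z/12Z × Z/156Z

The n-th cyclotomic polynomial Φ_4082(x) is the minimal polynomial of zeta_4082 over Q and has degree phi(4082) = 1872. So Q(zeta_4082) is a degree-1872 Galois extension with Galois group (Z/4082Z)^*. By CRT, (Z/4082Z)^* ≅ (Z/2Z)^* × (Z/13Z)^* × (Z/157Z)^*. Each prime-power unit group is (Z/2Z)^* ≅ trivial group (order 1); (Z/13Z)^* ≅ Z/12Z; (Z/157Z)^* ≅ Z/156Z. Hence Gal(Q(zeta_4082)/Q) ≅ Z/12Z × Z/156Z.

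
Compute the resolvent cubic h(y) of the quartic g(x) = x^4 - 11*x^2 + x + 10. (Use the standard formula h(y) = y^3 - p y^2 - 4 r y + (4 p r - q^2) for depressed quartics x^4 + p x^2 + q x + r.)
h(y) = y^3 + 11*y^2 - 40*y - 441

Identify coefficients: p = -11, q = 1, r = 10.
Plug into h(y) = y^3 - p y^2 - 4 r y + (4 p r - q^2):
  h(y) = y^3 - (-11) y^2 - 4*(10) y + (4*(-11)*(10) - (1)^2)
       = y^3 + (11) y^2 + (-40) y + (-441).
Simplifying: h(y) = y^3 + 11*y^2 - 40*y - 441.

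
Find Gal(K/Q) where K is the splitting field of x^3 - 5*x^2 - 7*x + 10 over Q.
Gal(K/Q) = S_3 (symmetric group of order 6)

Compute the discriminant of x^3 + (-5)*x^2 + (-7)*x + (10): Δ = 11197. Since Δ is not a rational square, the Galois group is not contained in A_3; it must be the full S_3 (irreducibility of the cubic rules out anything smaller).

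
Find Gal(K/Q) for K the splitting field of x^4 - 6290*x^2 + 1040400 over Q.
Gal(K/Q) = Z/2Z (cyclic of order 2)

f factors as (x^2 - 6120)(x^2 - 170), so the splitting field is K = Q(sqrt(6120), sqrt(170)). The squarefree part of 6120 is 170 and the squarefree part of 170 is also 170, so sqrt(6120) and sqrt(170) are both rational multiples of sqrt(170). Hence Q(sqrt(6120)) = Q(sqrt(170)) = Q(sqrt(170)), and the splitting field collapses to a single degree-2 extension with Galois group Z/2Z.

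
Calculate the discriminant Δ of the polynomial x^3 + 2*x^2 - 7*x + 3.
Δ = 473

For x^3 + a x^2 + b x + c the discriminant is Δ = 18 a b c - 4 a^3 c + a^2 b^2 - 4 b^3 - 27 c^2.
Plug a = 2, b = -7, c = 3:
  18*(2)*(-7)*(3) - 4*(2)^3*(3) + (2)^2*(-7)^2 - 4*(-7)^3 - 27*(3)^2
  = -756 + (-96) + 196 + (1372) + (-243)
  = 473.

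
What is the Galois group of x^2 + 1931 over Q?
Gal(K/Q) = Z/2Z (cyclic of order 2)

x^2 + 1931 is irreducible over Q since -1931 is not a rational square. The splitting field Q(sqrt(-1931)) has degree 2 over Q, and its unique nontrivial automorphism is sqrt(-1931) ↦ -sqrt(-1931). Hence Gal(Q(sqrt(-1931))/Q) = Z/2Z.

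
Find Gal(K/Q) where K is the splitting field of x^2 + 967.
Gal(K/Q) = Z/2Z (cyclic of order 2)

x^2 + 967 is irreducible over Q since -967 is not a rational square. The splitting field Q(sqrt(-967)) has degree 2 over Q, and its unique nontrivial automorphism is sqrt(-967) ↦ -sqrt(-967). Hence Gal(Q(sqrt(-967))/Q) = Z/2Z.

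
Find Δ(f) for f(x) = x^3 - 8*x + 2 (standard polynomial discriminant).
Δ = 1940

For a depressed cubic x^3 + p x + q the discriminant is Δ = -4 p^3 - 27 q^2 = -4*(-8)^3 - 27*(2)^2 = 2048 - 108 = 1940.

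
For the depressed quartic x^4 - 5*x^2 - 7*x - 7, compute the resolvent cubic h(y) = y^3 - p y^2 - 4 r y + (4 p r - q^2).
h(y) = y^3 + 5*y^2 + 28*y + 91

Identify coefficients: p = -5, q = -7, r = -7.
Plug into h(y) = y^3 - p y^2 - 4 r y + (4 p r - q^2):
  h(y) = y^3 - (-5) y^2 - 4*(-7) y + (4*(-5)*(-7) - (-7)^2)
       = y^3 + (5) y^2 + (28) y + (91).
Simplifying: h(y) = y^3 + 5*y^2 + 28*y + 91.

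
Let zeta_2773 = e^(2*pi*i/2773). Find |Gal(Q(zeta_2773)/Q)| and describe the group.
|Gal(Q(zeta_2773)/Q)| = phi(2773) = 2668; group ≅ (Z/2773Z)^* ≅ Z/46Z × Z/58Z

The n-th cyclotomic polynomial Φ_2773(x) is the minimal polynomial of zeta_2773 over Q and has degree phi(2773) = 2668. So Q(zeta_2773) is a degree-2668 Galois extension with Galois group (Z/2773Z)^*. By CRT, (Z/2773Z)^* ≅ (Z/47Z)^* × (Z/59Z)^*. Each prime-power unit group is (Z/47Z)^* ≅ Z/46Z; (Z/59Z)^* ≅ Z/58Z. Hence Gal(Q(zeta_2773)/Q) ≅ Z/46Z × Z/58Z.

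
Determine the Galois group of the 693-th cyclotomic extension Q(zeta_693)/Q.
|Gal(Q(zeta_693)/Q)| = phi(693) = 360; group ≅ (Z/693Z)^* ≅ Z/6Z × Z/6Z × Z/10Z

The n-th cyclotomic polynomial Φ_693(x) is the minimal polynomial of zeta_693 over Q and has degree phi(693) = 360. So Q(zeta_693) is a degree-360 Galois extension with Galois group (Z/693Z)^*. By CRT, (Z/693Z)^* ≅ (Z/9Z)^* × (Z/7Z)^* × (Z/11Z)^*. Each prime-power unit group is (Z/9Z)^* ≅ Z/6Z; (Z/7Z)^* ≅ Z/6Z; (Z/11Z)^* ≅ Z/10Z. Hence Gal(Q(zeta_693)/Q) ≅ Z/6Z × Z/6Z × Z/10Z.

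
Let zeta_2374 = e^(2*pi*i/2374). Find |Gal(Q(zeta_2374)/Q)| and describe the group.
|Gal(Q(zeta_2374)/Q)| = phi(2374) = 1186; group ≅ (Z/2374Z)^* ≅ Z/1186Z

The n-th cyclotomic polynomial Φ_2374(x) is the minimal polynomial of zeta_2374 over Q and has degree phi(2374) = 1186. So Q(zeta_2374) is a degree-1186 Galois extension with Galois group (Z/2374Z)^*. By CRT, (Z/2374Z)^* ≅ (Z/2Z)^* × (Z/1187Z)^*. Each prime-power unit group is (Z/2Z)^* ≅ trivial group (order 1); (Z/1187Z)^* ≅ Z/1186Z. Hence Gal(Q(zeta_2374)/Q) ≅ Z/1186Z.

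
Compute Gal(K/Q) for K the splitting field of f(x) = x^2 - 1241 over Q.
Gal(K/Q) = Z/2Z (cyclic of order 2)

x^2 - 1241 is irreducible over Q since 1241 is not a rational square. The splitting field Q(sqrt(1241)) has degree 2 over Q, and its unique nontrivial automorphism is sqrt(1241) ↦ -sqrt(1241). Hence Gal(Q(sqrt(1241))/Q) = Z/2Z.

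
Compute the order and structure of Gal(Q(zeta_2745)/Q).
|Gal(Q(zeta_2745)/Q)| = phi(2745) = 1440; group ≅ (Z/2745Z)^* ≅ Z/4Z × Z/6Z × Z/60Z

The n-th cyclotomic polynomial Φ_2745(x) is the minimal polynomial of zeta_2745 over Q and has degree phi(2745) = 1440. So Q(zeta_2745) is a degree-1440 Galois extension with Galois group (Z/2745Z)^*. By CRT, (Z/2745Z)^* ≅ (Z/9Z)^* × (Z/5Z)^* × (Z/61Z)^*. Each prime-power unit group is (Z/9Z)^* ≅ Z/6Z; (Z/5Z)^* ≅ Z/4Z; (Z/61Z)^* ≅ Z/60Z. Hence Gal(Q(zeta_2745)/Q) ≅ Z/4Z × Z/6Z × Z/60Z.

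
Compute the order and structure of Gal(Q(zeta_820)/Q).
|Gal(Q(zeta_820)/Q)| = phi(820) = 320; group ≅ (Z/820Z)^* ≅ Z/2Z × Z/4Z × Z/40Z

The n-th cyclotomic polynomial Φ_820(x) is the minimal polynomial of zeta_820 over Q and has degree phi(820) = 320. So Q(zeta_820) is a degree-320 Galois extension with Galois group (Z/820Z)^*. By CRT, (Z/820Z)^* ≅ (Z/4Z)^* × (Z/5Z)^* × (Z/41Z)^*. Each prime-power unit group is (Z/4Z)^* ≅ Z/2Z; (Z/5Z)^* ≅ Z/4Z; (Z/41Z)^* ≅ Z/40Z. Hence Gal(Q(zeta_820)/Q) ≅ Z/2Z × Z/4Z × Z/40Z.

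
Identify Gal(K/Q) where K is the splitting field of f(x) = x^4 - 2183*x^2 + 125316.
Gal(K/Q) = Z/2Z (cyclic of order 2)

f factors as (x^2 - 2124)(x^2 - 59), so the splitting field is K = Q(sqrt(2124), sqrt(59)). The squarefree part of 2124 is 59 and the squarefree part of 59 is also 59, so sqrt(2124) and sqrt(59) are both rational multiples of sqrt(59). Hence Q(sqrt(2124)) = Q(sqrt(59)) = Q(sqrt(59)), and the splitting field collapses to a single degree-2 extension with Galois group Z/2Z.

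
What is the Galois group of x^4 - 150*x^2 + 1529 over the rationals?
Gal(K/Q) = V_4 (Klein four-group, Z/2Z × Z/2Z)

f factors as (x^2 - 11)(x^2 - 139), so the splitting field is K = Q(sqrt(11), sqrt(139)). The elements 11, 139, 1529 are all non-squares in Q, so sqrt(11) and sqrt(139) generate independent quadratic extensions. Thus [K:Q] = 4 and Gal(K/Q) is generated by the two order-2 automorphisms sqrt(11) ↦ -sqrt(11) and sqrt(139) ↦ -sqrt(139), giving V_4.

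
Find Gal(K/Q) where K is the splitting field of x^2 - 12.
Gal(K/Q) = Z/2Z (cyclic of order 2)

x^2 - 12 is irreducible over Q since 12 is not a rational square. The splitting field Q(sqrt(12)) has degree 2 over Q, and its unique nontrivial automorphism is sqrt(12) ↦ -sqrt(12). Hence Gal(Q(sqrt(12))/Q) = Z/2Z.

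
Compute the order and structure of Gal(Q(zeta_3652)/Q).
|Gal(Q(zeta_3652)/Q)| = phi(3652) = 1640; group ≅ (Z/3652Z)^* ≅ Z/2Z × Z/10Z × Z/82Z

The n-th cyclotomic polynomial Φ_3652(x) is the minimal polynomial of zeta_3652 over Q and has degree phi(3652) = 1640. So Q(zeta_3652) is a degree-1640 Galois extension with Galois group (Z/3652Z)^*. By CRT, (Z/3652Z)^* ≅ (Z/4Z)^* × (Z/11Z)^* × (Z/83Z)^*. Each prime-power unit group is (Z/4Z)^* ≅ Z/2Z; (Z/11Z)^* ≅ Z/10Z; (Z/83Z)^* ≅ Z/82Z. Hence Gal(Q(zeta_3652)/Q) ≅ Z/2Z × Z/10Z × Z/82Z.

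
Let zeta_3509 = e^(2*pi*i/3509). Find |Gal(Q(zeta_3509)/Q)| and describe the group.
|Gal(Q(zeta_3509)/Q)| = phi(3509) = 3080; group ≅ (Z/3509Z)^* ≅ Z/28Z × Z/110Z

The n-th cyclotomic polynomial Φ_3509(x) is the minimal polynomial of zeta_3509 over Q and has degree phi(3509) = 3080. So Q(zeta_3509) is a degree-3080 Galois extension with Galois group (Z/3509Z)^*. By CRT, (Z/3509Z)^* ≅ (Z/121Z)^* × (Z/29Z)^*. Each prime-power unit group is (Z/121Z)^* ≅ Z/110Z; (Z/29Z)^* ≅ Z/28Z. Hence Gal(Q(zeta_3509)/Q) ≅ Z/28Z × Z/110Z.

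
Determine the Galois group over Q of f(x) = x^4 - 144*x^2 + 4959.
Gal(K/Q) = V_4 (Klein four-group, Z/2Z × Z/2Z)

f factors as (x^2 - 57)(x^2 - 87), so the splitting field is K = Q(sqrt(57), sqrt(87)). The elements 57, 87, 4959 are all non-squares in Q, so sqrt(57) and sqrt(87) generate independent quadratic extensions. Thus [K:Q] = 4 and Gal(K/Q) is generated by the two order-2 automorphisms sqrt(57) ↦ -sqrt(57) and sqrt(87) ↦ -sqrt(87), giving V_4.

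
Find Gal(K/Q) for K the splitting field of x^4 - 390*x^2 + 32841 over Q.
Gal(K/Q) = V_4 (Klein four-group, Z/2Z × Z/2Z)

f factors as (x^2 - 123)(x^2 - 267), so the splitting field is K = Q(sqrt(123), sqrt(267)). The elements 123, 267, 32841 are all non-squares in Q, so sqrt(123) and sqrt(267) generate independent quadratic extensions. Thus [K:Q] = 4 and Gal(K/Q) is generated by the two order-2 automorphisms sqrt(123) ↦ -sqrt(123) and sqrt(267) ↦ -sqrt(267), giving V_4.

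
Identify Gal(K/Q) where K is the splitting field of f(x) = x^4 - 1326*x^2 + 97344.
Gal(K/Q) = Z/2Z (cyclic of order 2)

f factors as (x^2 - 78)(x^2 - 1248), so the splitting field is K = Q(sqrt(78), sqrt(1248)). The squarefree part of 78 is 78 and the squarefree part of 1248 is also 78, so sqrt(78) and sqrt(1248) are both rational multiples of sqrt(78). Hence Q(sqrt(78)) = Q(sqrt(1248)) = Q(sqrt(78)), and the splitting field collapses to a single degree-2 extension with Galois group Z/2Z.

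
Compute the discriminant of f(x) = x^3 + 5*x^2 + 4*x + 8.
Δ = -2704

For x^3 + a x^2 + b x + c the discriminant is Δ = 18 a b c - 4 a^3 c + a^2 b^2 - 4 b^3 - 27 c^2.
Plug a = 5, b = 4, c = 8:
  18*(5)*(4)*(8) - 4*(5)^3*(8) + (5)^2*(4)^2 - 4*(4)^3 - 27*(8)^2
  = 2880 + (-4000) + 400 + (-256) + (-1728)
  = -2704.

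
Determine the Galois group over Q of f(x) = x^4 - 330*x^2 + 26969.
Gal(K/Q) = V_4 (Klein four-group, Z/2Z × Z/2Z)

f factors as (x^2 - 181)(x^2 - 149), so the splitting field is K = Q(sqrt(181), sqrt(149)). The elements 181, 149, 26969 are all non-squares in Q, so sqrt(181) and sqrt(149) generate independent quadratic extensions. Thus [K:Q] = 4 and Gal(K/Q) is generated by the two order-2 automorphisms sqrt(181) ↦ -sqrt(181) and sqrt(149) ↦ -sqrt(149), giving V_4.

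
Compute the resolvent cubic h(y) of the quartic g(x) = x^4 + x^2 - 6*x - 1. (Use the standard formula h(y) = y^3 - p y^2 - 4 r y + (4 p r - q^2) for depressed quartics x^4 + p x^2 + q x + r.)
h(y) = y^3 - y^2 + 4*y - 40

Identify coefficients: p = 1, q = -6, r = -1.
Plug into h(y) = y^3 - p y^2 - 4 r y + (4 p r - q^2):
  h(y) = y^3 - (1) y^2 - 4*(-1) y + (4*(1)*(-1) - (-6)^2)
       = y^3 + (-1) y^2 + (4) y + (-40).
Simplifying: h(y) = y^3 - y^2 + 4*y - 40.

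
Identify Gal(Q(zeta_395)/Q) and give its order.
|Gal(Q(zeta_395)/Q)| = phi(395) = 312; group ≅ (Z/395Z)^* ≅ Z/4Z × Z/78Z

The n-th cyclotomic polynomial Φ_395(x) is the minimal polynomial of zeta_395 over Q and has degree phi(395) = 312. So Q(zeta_395) is a degree-312 Galois extension with Galois group (Z/395Z)^*. By CRT, (Z/395Z)^* ≅ (Z/5Z)^* × (Z/79Z)^*. Each prime-power unit group is (Z/5Z)^* ≅ Z/4Z; (Z/79Z)^* ≅ Z/78Z. Hence Gal(Q(zeta_395)/Q) ≅ Z/4Z × Z/78Z.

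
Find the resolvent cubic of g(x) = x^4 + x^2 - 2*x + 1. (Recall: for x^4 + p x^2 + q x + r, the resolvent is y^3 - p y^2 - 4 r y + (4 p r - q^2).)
h(y) = y^3 - y^2 - 4*y

Identify coefficients: p = 1, q = -2, r = 1.
Plug into h(y) = y^3 - p y^2 - 4 r y + (4 p r - q^2):
  h(y) = y^3 - (1) y^2 - 4*(1) y + (4*(1)*(1) - (-2)^2)
       = y^3 + (-1) y^2 + (-4) y + (0).
Simplifying: h(y) = y^3 - y^2 - 4*y.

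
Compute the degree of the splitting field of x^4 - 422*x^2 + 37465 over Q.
[K:Q] = 4

f factors as (x^2 - 127)(x^2 - 295); the splitting field is K = Q(sqrt(127), sqrt(295)). Since 127, 295, and 37465 are all non-squares in Q, the three subfields Q(sqrt(127)), Q(sqrt(295)), Q(sqrt(37465)) are distinct degree-2 extensions, so [K:Q] = 4 (Klein four Galois group).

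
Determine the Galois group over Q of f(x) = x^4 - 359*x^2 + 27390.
Gal(K/Q) = V_4 (Klein four-group, Z/2Z × Z/2Z)

f factors as (x^2 - 110)(x^2 - 249), so the splitting field is K = Q(sqrt(110), sqrt(249)). The elements 110, 249, 27390 are all non-squares in Q, so sqrt(110) and sqrt(249) generate independent quadratic extensions. Thus [K:Q] = 4 and Gal(K/Q) is generated by the two order-2 automorphisms sqrt(110) ↦ -sqrt(110) and sqrt(249) ↦ -sqrt(249), giving V_4.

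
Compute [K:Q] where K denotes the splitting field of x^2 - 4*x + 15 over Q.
[K:Q] = 2

The discriminant of x^2 + (-4)*x + (15) is b^2 - 4c = 16 - (60) = -44. Since -44 is not a perfect square in Q, the polynomial is irreducible over Q. Its two roots generate a degree-2 extension, so [K:Q] = 2.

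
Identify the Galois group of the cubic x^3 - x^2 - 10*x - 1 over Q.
Gal(K/Q) = S_3 (symmetric group of order 6)

Compute the discriminant of x^3 + (-1)*x^2 + (-10)*x + (-1): Δ = 3889. Since Δ is not a rational square, the Galois group is not contained in A_3; it must be the full S_3 (irreducibility of the cubic rules out anything smaller).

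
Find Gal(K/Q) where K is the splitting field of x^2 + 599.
Gal(K/Q) = Z/2Z (cyclic of order 2)

x^2 + 599 is irreducible over Q since -599 is not a rational square. The splitting field Q(sqrt(-599)) has degree 2 over Q, and its unique nontrivial automorphism is sqrt(-599) ↦ -sqrt(-599). Hence Gal(Q(sqrt(-599))/Q) = Z/2Z.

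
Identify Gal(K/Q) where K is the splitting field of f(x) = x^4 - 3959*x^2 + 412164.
Gal(K/Q) = Z/2Z (cyclic of order 2)

f factors as (x^2 - 3852)(x^2 - 107), so the splitting field is K = Q(sqrt(3852), sqrt(107)). The squarefree part of 3852 is 107 and the squarefree part of 107 is also 107, so sqrt(3852) and sqrt(107) are both rational multiples of sqrt(107). Hence Q(sqrt(3852)) = Q(sqrt(107)) = Q(sqrt(107)), and the splitting field collapses to a single degree-2 extension with Galois group Z/2Z.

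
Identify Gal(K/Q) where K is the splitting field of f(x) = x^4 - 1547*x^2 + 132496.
Gal(K/Q) = Z/2Z (cyclic of order 2)

f factors as (x^2 - 1456)(x^2 - 91), so the splitting field is K = Q(sqrt(1456), sqrt(91)). The squarefree part of 1456 is 91 and the squarefree part of 91 is also 91, so sqrt(1456) and sqrt(91) are both rational multiples of sqrt(91). Hence Q(sqrt(1456)) = Q(sqrt(91)) = Q(sqrt(91)), and the splitting field collapses to a single degree-2 extension with Galois group Z/2Z.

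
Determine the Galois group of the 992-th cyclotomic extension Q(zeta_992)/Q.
|Gal(Q(zeta_992)/Q)| = phi(992) = 480; group ≅ (Z/992Z)^* ≅ Z/2Z × Z/8Z × Z/30Z

The n-th cyclotomic polynomial Φ_992(x) is the minimal polynomial of zeta_992 over Q and has degree phi(992) = 480. So Q(zeta_992) is a degree-480 Galois extension with Galois group (Z/992Z)^*. By CRT, (Z/992Z)^* ≅ (Z/32Z)^* × (Z/31Z)^*. Each prime-power unit group is (Z/32Z)^* ≅ Z/2Z × Z/8Z; (Z/31Z)^* ≅ Z/30Z. Hence Gal(Q(zeta_992)/Q) ≅ Z/2Z × Z/8Z × Z/30Z.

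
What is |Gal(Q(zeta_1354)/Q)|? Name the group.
|Gal(Q(zeta_1354)/Q)| = phi(1354) = 676; group ≅ (Z/1354Z)^* ≅ Z/676Z

The n-th cyclotomic polynomial Φ_1354(x) is the minimal polynomial of zeta_1354 over Q and has degree phi(1354) = 676. So Q(zeta_1354) is a degree-676 Galois extension with Galois group (Z/1354Z)^*. By CRT, (Z/1354Z)^* ≅ (Z/2Z)^* × (Z/677Z)^*. Each prime-power unit group is (Z/2Z)^* ≅ trivial group (order 1); (Z/677Z)^* ≅ Z/676Z. Hence Gal(Q(zeta_1354)/Q) ≅ Z/676Z.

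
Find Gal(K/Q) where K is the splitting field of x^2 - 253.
Gal(K/Q) = Z/2Z (cyclic of order 2)

x^2 - 253 is irreducible over Q since 253 is not a rational square. The splitting field Q(sqrt(253)) has degree 2 over Q, and its unique nontrivial automorphism is sqrt(253) ↦ -sqrt(253). Hence Gal(Q(sqrt(253))/Q) = Z/2Z.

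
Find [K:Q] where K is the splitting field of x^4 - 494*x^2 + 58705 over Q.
[K:Q] = 4

f factors as (x^2 - 199)(x^2 - 295); the splitting field is K = Q(sqrt(199), sqrt(295)). Since 199, 295, and 58705 are all non-squares in Q, the three subfields Q(sqrt(199)), Q(sqrt(295)), Q(sqrt(58705)) are distinct degree-2 extensions, so [K:Q] = 4 (Klein four Galois group).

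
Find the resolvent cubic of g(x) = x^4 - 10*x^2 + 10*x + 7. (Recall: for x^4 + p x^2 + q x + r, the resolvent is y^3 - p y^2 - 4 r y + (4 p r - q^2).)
h(y) = y^3 + 10*y^2 - 28*y - 380

Identify coefficients: p = -10, q = 10, r = 7.
Plug into h(y) = y^3 - p y^2 - 4 r y + (4 p r - q^2):
  h(y) = y^3 - (-10) y^2 - 4*(7) y + (4*(-10)*(7) - (10)^2)
       = y^3 + (10) y^2 + (-28) y + (-380).
Simplifying: h(y) = y^3 + 10*y^2 - 28*y - 380.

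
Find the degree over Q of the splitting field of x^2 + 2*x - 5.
[K:Q] = 2

The discriminant of x^2 + (2)*x + (-5) is b^2 - 4c = 4 - (-20) = 24. Since 24 is not a perfect square in Q, the polynomial is irreducible over Q. Its two roots generate a degree-2 extension, so [K:Q] = 2.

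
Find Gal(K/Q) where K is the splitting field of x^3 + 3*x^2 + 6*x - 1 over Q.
Gal(K/Q) = S_3 (symmetric group of order 6)

Compute the discriminant of x^3 + (3)*x^2 + (6)*x + (-1): Δ = -783. Since Δ is not a rational square, the Galois group is not contained in A_3; it must be the full S_3 (irreducibility of the cubic rules out anything smaller).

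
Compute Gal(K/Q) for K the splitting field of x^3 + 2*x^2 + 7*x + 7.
Gal(K/Q) = S_3 (symmetric group of order 6)

Compute the discriminant of x^3 + (2)*x^2 + (7)*x + (7): Δ = -959. Since Δ is not a rational square, the Galois group is not contained in A_3; it must be the full S_3 (irreducibility of the cubic rules out anything smaller).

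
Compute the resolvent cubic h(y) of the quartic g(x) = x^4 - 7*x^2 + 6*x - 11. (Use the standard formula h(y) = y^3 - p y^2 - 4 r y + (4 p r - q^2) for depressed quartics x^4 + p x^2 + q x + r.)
h(y) = y^3 + 7*y^2 + 44*y + 272

Identify coefficients: p = -7, q = 6, r = -11.
Plug into h(y) = y^3 - p y^2 - 4 r y + (4 p r - q^2):
  h(y) = y^3 - (-7) y^2 - 4*(-11) y + (4*(-7)*(-11) - (6)^2)
       = y^3 + (7) y^2 + (44) y + (272).
Simplifying: h(y) = y^3 + 7*y^2 + 44*y + 272.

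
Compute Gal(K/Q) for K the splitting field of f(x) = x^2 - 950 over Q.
Gal(K/Q) = Z/2Z (cyclic of order 2)

x^2 - 950 is irreducible over Q since 950 is not a rational square. The splitting field Q(sqrt(950)) has degree 2 over Q, and its unique nontrivial automorphism is sqrt(950) ↦ -sqrt(950). Hence Gal(Q(sqrt(950))/Q) = Z/2Z.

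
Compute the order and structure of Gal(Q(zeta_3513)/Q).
|Gal(Q(zeta_3513)/Q)| = phi(3513) = 2340; group ≅ (Z/3513Z)^* ≅ Z/2Z × Z/1170Z

The n-th cyclotomic polynomial Φ_3513(x) is the minimal polynomial of zeta_3513 over Q and has degree phi(3513) = 2340. So Q(zeta_3513) is a degree-2340 Galois extension with Galois group (Z/3513Z)^*. By CRT, (Z/3513Z)^* ≅ (Z/3Z)^* × (Z/1171Z)^*. Each prime-power unit group is (Z/3Z)^* ≅ Z/2Z; (Z/1171Z)^* ≅ Z/1170Z. Hence Gal(Q(zeta_3513)/Q) ≅ Z/2Z × Z/1170Z.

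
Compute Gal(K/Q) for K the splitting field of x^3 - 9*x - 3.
Gal(K/Q) = S_3 (symmetric group of order 6)

Compute the discriminant of x^3 + (0)*x^2 + (-9)*x + (-3): Δ = 2673. Since Δ is not a rational square, the Galois group is not contained in A_3; it must be the full S_3 (irreducibility of the cubic rules out anything smaller).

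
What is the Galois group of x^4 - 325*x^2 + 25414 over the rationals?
Gal(K/Q) = V_4 (Klein four-group, Z/2Z × Z/2Z)

f factors as (x^2 - 194)(x^2 - 131), so the splitting field is K = Q(sqrt(194), sqrt(131)). The elements 194, 131, 25414 are all non-squares in Q, so sqrt(194) and sqrt(131) generate independent quadratic extensions. Thus [K:Q] = 4 and Gal(K/Q) is generated by the two order-2 automorphisms sqrt(194) ↦ -sqrt(194) and sqrt(131) ↦ -sqrt(131), giving V_4.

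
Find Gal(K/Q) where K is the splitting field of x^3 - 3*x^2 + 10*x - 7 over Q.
Gal(K/Q) = S_3 (symmetric group of order 6)

Compute the discriminant of x^3 + (-3)*x^2 + (10)*x + (-7): Δ = -1399. Since Δ is not a rational square, the Galois group is not contained in A_3; it must be the full S_3 (irreducibility of the cubic rules out anything smaller).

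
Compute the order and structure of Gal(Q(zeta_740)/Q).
|Gal(Q(zeta_740)/Q)| = phi(740) = 288; group ≅ (Z/740Z)^* ≅ Z/2Z × Z/4Z × Z/36Z

The n-th cyclotomic polynomial Φ_740(x) is the minimal polynomial of zeta_740 over Q and has degree phi(740) = 288. So Q(zeta_740) is a degree-288 Galois extension with Galois group (Z/740Z)^*. By CRT, (Z/740Z)^* ≅ (Z/4Z)^* × (Z/5Z)^* × (Z/37Z)^*. Each prime-power unit group is (Z/4Z)^* ≅ Z/2Z; (Z/5Z)^* ≅ Z/4Z; (Z/37Z)^* ≅ Z/36Z. Hence Gal(Q(zeta_740)/Q) ≅ Z/2Z × Z/4Z × Z/36Z.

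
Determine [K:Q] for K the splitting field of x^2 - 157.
[K:Q] = 2

The polynomial x^2 - 157 is irreducible over Q since 157 is not a perfect square. Its splitting field is Q(sqrt(157)), which has degree 2 over Q.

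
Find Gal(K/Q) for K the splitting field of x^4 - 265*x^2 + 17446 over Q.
Gal(K/Q) = V_4 (Klein four-group, Z/2Z × Z/2Z)

f factors as (x^2 - 122)(x^2 - 143), so the splitting field is K = Q(sqrt(122), sqrt(143)). The elements 122, 143, 17446 are all non-squares in Q, so sqrt(122) and sqrt(143) generate independent quadratic extensions. Thus [K:Q] = 4 and Gal(K/Q) is generated by the two order-2 automorphisms sqrt(122) ↦ -sqrt(122) and sqrt(143) ↦ -sqrt(143), giving V_4.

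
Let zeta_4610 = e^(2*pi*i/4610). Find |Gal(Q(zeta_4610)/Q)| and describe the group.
|Gal(Q(zeta_4610)/Q)| = phi(4610) = 1840; group ≅ (Z/4610Z)^* ≅ Z/4Z × Z/460Z

The n-th cyclotomic polynomial Φ_4610(x) is the minimal polynomial of zeta_4610 over Q and has degree phi(4610) = 1840. So Q(zeta_4610) is a degree-1840 Galois extension with Galois group (Z/4610Z)^*. By CRT, (Z/4610Z)^* ≅ (Z/2Z)^* × (Z/5Z)^* × (Z/461Z)^*. Each prime-power unit group is (Z/2Z)^* ≅ trivial group (order 1); (Z/5Z)^* ≅ Z/4Z; (Z/461Z)^* ≅ Z/460Z. Hence Gal(Q(zeta_4610)/Q) ≅ Z/4Z × Z/460Z.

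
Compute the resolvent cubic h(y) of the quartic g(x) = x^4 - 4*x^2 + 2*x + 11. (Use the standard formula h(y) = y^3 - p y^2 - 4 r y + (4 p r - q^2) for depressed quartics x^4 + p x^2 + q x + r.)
h(y) = y^3 + 4*y^2 - 44*y - 180

Identify coefficients: p = -4, q = 2, r = 11.
Plug into h(y) = y^3 - p y^2 - 4 r y + (4 p r - q^2):
  h(y) = y^3 - (-4) y^2 - 4*(11) y + (4*(-4)*(11) - (2)^2)
       = y^3 + (4) y^2 + (-44) y + (-180).
Simplifying: h(y) = y^3 + 4*y^2 - 44*y - 180.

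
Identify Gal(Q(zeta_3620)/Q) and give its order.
|Gal(Q(zeta_3620)/Q)| = phi(3620) = 1440; group ≅ (Z/3620Z)^* ≅ Z/2Z × Z/4Z × Z/180Z

The n-th cyclotomic polynomial Φ_3620(x) is the minimal polynomial of zeta_3620 over Q and has degree phi(3620) = 1440. So Q(zeta_3620) is a degree-1440 Galois extension with Galois group (Z/3620Z)^*. By CRT, (Z/3620Z)^* ≅ (Z/4Z)^* × (Z/5Z)^* × (Z/181Z)^*. Each prime-power unit group is (Z/4Z)^* ≅ Z/2Z; (Z/5Z)^* ≅ Z/4Z; (Z/181Z)^* ≅ Z/180Z. Hence Gal(Q(zeta_3620)/Q) ≅ Z/2Z × Z/4Z × Z/180Z.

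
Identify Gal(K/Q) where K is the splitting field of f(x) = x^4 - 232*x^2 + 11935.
Gal(K/Q) = V_4 (Klein four-group, Z/2Z × Z/2Z)

f factors as (x^2 - 155)(x^2 - 77), so the splitting field is K = Q(sqrt(155), sqrt(77)). The elements 155, 77, 11935 are all non-squares in Q, so sqrt(155) and sqrt(77) generate independent quadratic extensions. Thus [K:Q] = 4 and Gal(K/Q) is generated by the two order-2 automorphisms sqrt(155) ↦ -sqrt(155) and sqrt(77) ↦ -sqrt(77), giving V_4.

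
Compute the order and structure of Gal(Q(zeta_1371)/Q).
|Gal(Q(zeta_1371)/Q)| = phi(1371) = 912; group ≅ (Z/1371Z)^* ≅ Z/2Z × Z/456Z

The n-th cyclotomic polynomial Φ_1371(x) is the minimal polynomial of zeta_1371 over Q and has degree phi(1371) = 912. So Q(zeta_1371) is a degree-912 Galois extension with Galois group (Z/1371Z)^*. By CRT, (Z/1371Z)^* ≅ (Z/3Z)^* × (Z/457Z)^*. Each prime-power unit group is (Z/3Z)^* ≅ Z/2Z; (Z/457Z)^* ≅ Z/456Z. Hence Gal(Q(zeta_1371)/Q) ≅ Z/2Z × Z/456Z.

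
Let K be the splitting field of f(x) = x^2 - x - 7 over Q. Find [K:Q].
[K:Q] = 2

The discriminant of x^2 + (-1)*x + (-7) is b^2 - 4c = 1 - (-28) = 29. Since 29 is not a perfect square in Q, the polynomial is irreducible over Q. Its two roots generate a degree-2 extension, so [K:Q] = 2.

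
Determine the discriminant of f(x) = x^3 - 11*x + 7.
Δ = 4001

For a depressed cubic x^3 + p x + q the discriminant is Δ = -4 p^3 - 27 q^2 = -4*(-11)^3 - 27*(7)^2 = 5324 - 1323 = 4001.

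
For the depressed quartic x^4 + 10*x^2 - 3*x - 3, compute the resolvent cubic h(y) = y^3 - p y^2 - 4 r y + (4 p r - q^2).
h(y) = y^3 - 10*y^2 + 12*y - 129

Identify coefficients: p = 10, q = -3, r = -3.
Plug into h(y) = y^3 - p y^2 - 4 r y + (4 p r - q^2):
  h(y) = y^3 - (10) y^2 - 4*(-3) y + (4*(10)*(-3) - (-3)^2)
       = y^3 + (-10) y^2 + (12) y + (-129).
Simplifying: h(y) = y^3 - 10*y^2 + 12*y - 129.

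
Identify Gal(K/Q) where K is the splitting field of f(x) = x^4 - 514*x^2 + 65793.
Gal(K/Q) = V_4 (Klein four-group, Z/2Z × Z/2Z)

f factors as (x^2 - 273)(x^2 - 241), so the splitting field is K = Q(sqrt(273), sqrt(241)). The elements 273, 241, 65793 are all non-squares in Q, so sqrt(273) and sqrt(241) generate independent quadratic extensions. Thus [K:Q] = 4 and Gal(K/Q) is generated by the two order-2 automorphisms sqrt(273) ↦ -sqrt(273) and sqrt(241) ↦ -sqrt(241), giving V_4.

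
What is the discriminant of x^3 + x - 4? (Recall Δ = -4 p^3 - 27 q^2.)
Δ = -436

For a depressed cubic x^3 + p x + q the discriminant is Δ = -4 p^3 - 27 q^2 = -4*(1)^3 - 27*(-4)^2 = -4 - 432 = -436.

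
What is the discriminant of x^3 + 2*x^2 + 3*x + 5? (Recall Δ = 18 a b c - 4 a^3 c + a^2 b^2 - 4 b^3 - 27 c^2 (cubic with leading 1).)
Δ = -367

For x^3 + a x^2 + b x + c the discriminant is Δ = 18 a b c - 4 a^3 c + a^2 b^2 - 4 b^3 - 27 c^2.
Plug a = 2, b = 3, c = 5:
  18*(2)*(3)*(5) - 4*(2)^3*(5) + (2)^2*(3)^2 - 4*(3)^3 - 27*(5)^2
  = 540 + (-160) + 36 + (-108) + (-675)
  = -367.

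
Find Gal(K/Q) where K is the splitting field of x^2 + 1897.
Gal(K/Q) = Z/2Z (cyclic of order 2)

x^2 + 1897 is irreducible over Q since -1897 is not a rational square. The splitting field Q(sqrt(-1897)) has degree 2 over Q, and its unique nontrivial automorphism is sqrt(-1897) ↦ -sqrt(-1897). Hence Gal(Q(sqrt(-1897))/Q) = Z/2Z.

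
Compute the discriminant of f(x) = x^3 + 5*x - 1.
Δ = -527

For a depressed cubic x^3 + p x + q the discriminant is Δ = -4 p^3 - 27 q^2 = -4*(5)^3 - 27*(-1)^2 = -500 - 27 = -527.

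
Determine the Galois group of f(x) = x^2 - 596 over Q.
Gal(K/Q) = Z/2Z (cyclic of order 2)

x^2 - 596 is irreducible over Q since 596 is not a rational square. The splitting field Q(sqrt(596)) has degree 2 over Q, and its unique nontrivial automorphism is sqrt(596) ↦ -sqrt(596). Hence Gal(Q(sqrt(596))/Q) = Z/2Z.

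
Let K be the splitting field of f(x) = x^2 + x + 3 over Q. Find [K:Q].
[K:Q] = 2

The discriminant of x^2 + (1)*x + (3) is b^2 - 4c = 1 - (12) = -11. Since -11 is not a perfect square in Q, the polynomial is irreducible over Q. Its two roots generate a degree-2 extension, so [K:Q] = 2.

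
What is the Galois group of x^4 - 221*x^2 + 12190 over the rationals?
Gal(K/Q) = V_4 (Klein four-group, Z/2Z × Z/2Z)

f factors as (x^2 - 106)(x^2 - 115), so the splitting field is K = Q(sqrt(106), sqrt(115)). The elements 106, 115, 12190 are all non-squares in Q, so sqrt(106) and sqrt(115) generate independent quadratic extensions. Thus [K:Q] = 4 and Gal(K/Q) is generated by the two order-2 automorphisms sqrt(106) ↦ -sqrt(106) and sqrt(115) ↦ -sqrt(115), giving V_4.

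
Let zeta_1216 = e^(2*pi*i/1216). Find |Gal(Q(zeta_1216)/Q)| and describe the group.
|Gal(Q(zeta_1216)/Q)| = phi(1216) = 576; group ≅ (Z/1216Z)^* ≅ Z/2Z × Z/16Z × Z/18Z

The n-th cyclotomic polynomial Φ_1216(x) is the minimal polynomial of zeta_1216 over Q and has degree phi(1216) = 576. So Q(zeta_1216) is a degree-576 Galois extension with Galois group (Z/1216Z)^*. By CRT, (Z/1216Z)^* ≅ (Z/64Z)^* × (Z/19Z)^*. Each prime-power unit group is (Z/64Z)^* ≅ Z/2Z × Z/16Z; (Z/19Z)^* ≅ Z/18Z. Hence Gal(Q(zeta_1216)/Q) ≅ Z/2Z × Z/16Z × Z/18Z.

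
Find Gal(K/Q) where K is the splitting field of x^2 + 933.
Gal(K/Q) = Z/2Z (cyclic of order 2)

x^2 + 933 is irreducible over Q since -933 is not a rational square. The splitting field Q(sqrt(-933)) has degree 2 over Q, and its unique nontrivial automorphism is sqrt(-933) ↦ -sqrt(-933). Hence Gal(Q(sqrt(-933))/Q) = Z/2Z.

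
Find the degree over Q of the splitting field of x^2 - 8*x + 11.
[K:Q] = 2

The discriminant of x^2 + (-8)*x + (11) is b^2 - 4c = 64 - (44) = 20. Since 20 is not a perfect square in Q, the polynomial is irreducible over Q. Its two roots generate a degree-2 extension, so [K:Q] = 2.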